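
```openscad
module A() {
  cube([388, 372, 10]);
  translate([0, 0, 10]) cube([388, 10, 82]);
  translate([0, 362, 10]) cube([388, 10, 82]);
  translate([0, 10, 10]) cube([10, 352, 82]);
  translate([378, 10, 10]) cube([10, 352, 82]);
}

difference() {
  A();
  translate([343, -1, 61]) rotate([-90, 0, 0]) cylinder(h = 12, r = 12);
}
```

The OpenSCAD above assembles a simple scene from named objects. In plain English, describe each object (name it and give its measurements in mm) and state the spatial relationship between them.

A is an open-topped rectangular box: outside dimensions 388×372×92 mm, with a uniform wall and base thickness of 10 mm. The base is a full 388×372 slab on the floor; four walls sit on top of the base. The front and back walls (the −y and +y sides) span the full width; the two side walls fit between them.

The open box has a circular hole of radius 12 mm through its front wall, centred at (x = 343, z = 61).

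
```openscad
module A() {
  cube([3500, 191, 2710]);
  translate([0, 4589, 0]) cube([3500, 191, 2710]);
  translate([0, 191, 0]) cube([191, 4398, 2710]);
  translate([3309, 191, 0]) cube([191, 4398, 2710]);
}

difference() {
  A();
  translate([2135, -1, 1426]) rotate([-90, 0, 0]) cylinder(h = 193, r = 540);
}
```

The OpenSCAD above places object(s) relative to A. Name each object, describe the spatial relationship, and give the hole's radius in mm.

The subtracted cylinder has r = 540 mm.

A is a house frame. The house frame has a circular hole through its front wall. The hole's radius is 540 mm.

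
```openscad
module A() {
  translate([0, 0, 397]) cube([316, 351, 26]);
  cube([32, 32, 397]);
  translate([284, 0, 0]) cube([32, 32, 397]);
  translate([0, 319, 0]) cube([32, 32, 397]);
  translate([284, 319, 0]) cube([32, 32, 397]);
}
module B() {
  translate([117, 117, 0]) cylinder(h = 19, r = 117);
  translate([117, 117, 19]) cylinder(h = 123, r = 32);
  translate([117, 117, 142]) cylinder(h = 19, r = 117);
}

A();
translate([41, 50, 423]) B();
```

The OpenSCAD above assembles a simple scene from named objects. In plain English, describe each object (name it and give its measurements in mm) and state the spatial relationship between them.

A is a four-legged stool. The seat is 316×351 mm, 26 mm thick, top at z = 423 mm. It stands on four square legs, each 32×32 mm in cross-section, from z = 0 to the seat underside, each flush with a corner of the seat.

B is a spool: two coaxial disc flanges of radius 117 mm and thickness 19 mm, joined by a core cylinder of radius 32 mm and height 123 mm. The lower flange rests on z = 0 and the three cylinders share a vertical axis.

The spool is on top of the stool.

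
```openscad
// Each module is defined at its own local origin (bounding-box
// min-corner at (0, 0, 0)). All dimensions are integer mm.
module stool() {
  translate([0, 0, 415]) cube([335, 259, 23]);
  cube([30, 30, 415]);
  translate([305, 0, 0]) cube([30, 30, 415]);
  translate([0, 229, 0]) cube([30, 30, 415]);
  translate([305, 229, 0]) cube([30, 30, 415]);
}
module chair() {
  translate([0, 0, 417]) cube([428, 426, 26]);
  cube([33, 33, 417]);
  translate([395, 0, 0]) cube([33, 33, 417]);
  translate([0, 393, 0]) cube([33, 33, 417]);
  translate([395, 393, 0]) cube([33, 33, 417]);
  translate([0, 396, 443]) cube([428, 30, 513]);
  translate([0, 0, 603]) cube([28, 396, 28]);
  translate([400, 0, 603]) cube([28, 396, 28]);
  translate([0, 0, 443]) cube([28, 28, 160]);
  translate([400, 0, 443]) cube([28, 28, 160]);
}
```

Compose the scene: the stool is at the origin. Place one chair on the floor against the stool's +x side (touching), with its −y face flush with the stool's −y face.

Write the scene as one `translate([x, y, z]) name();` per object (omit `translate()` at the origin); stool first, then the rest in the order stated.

stool();
translate([335, 0, 0]) chair();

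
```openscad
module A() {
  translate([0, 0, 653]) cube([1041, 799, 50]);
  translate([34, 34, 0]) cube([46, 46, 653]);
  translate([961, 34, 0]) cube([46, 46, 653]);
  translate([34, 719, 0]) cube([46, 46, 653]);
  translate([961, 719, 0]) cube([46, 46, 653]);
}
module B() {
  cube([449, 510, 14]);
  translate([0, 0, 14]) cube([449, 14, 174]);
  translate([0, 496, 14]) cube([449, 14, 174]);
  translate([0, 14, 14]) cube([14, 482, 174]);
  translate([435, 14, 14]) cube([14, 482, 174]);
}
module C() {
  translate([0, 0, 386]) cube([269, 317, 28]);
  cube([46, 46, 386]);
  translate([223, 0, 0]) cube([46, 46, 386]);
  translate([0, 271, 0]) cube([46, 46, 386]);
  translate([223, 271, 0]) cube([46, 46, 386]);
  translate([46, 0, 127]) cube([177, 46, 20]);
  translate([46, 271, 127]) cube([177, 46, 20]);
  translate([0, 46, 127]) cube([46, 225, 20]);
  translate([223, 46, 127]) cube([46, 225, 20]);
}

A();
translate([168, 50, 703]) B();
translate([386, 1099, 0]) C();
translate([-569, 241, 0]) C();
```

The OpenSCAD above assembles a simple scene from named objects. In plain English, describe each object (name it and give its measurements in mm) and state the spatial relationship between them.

A is a rectangular dining table. The top is 1041×799×50 mm with its upper surface at z = 703 mm. It stands on four 46×46 mm square legs, each inset 34 mm from the nearest pair of top edges, running from the floor to the underside of the top.

B is an open storage box with external size 449×510×188 mm and wall thickness 14 mm (the base is also 14 mm thick). The base covers the whole footprint; the four walls stand on the base, with the y-facing walls full-width and the x-facing walls fitting between their inner faces.

C is a four-legged stool. The seat is 269×317 mm, 28 mm thick, top at z = 414 mm. It stands on four square legs, each 46×46 mm in cross-section, from z = 0 to the seat underside, each flush with a corner of the seat. Four stretchers, 46 mm wide and 20 mm tall, connect adjacent legs with their undersides at z = 127 mm, each running between the inner faces of the legs it joins and aligned with the legs' outer faces on the other axis.

The open box is on top of the table. Two stools sit around the table at the +y, −x sides.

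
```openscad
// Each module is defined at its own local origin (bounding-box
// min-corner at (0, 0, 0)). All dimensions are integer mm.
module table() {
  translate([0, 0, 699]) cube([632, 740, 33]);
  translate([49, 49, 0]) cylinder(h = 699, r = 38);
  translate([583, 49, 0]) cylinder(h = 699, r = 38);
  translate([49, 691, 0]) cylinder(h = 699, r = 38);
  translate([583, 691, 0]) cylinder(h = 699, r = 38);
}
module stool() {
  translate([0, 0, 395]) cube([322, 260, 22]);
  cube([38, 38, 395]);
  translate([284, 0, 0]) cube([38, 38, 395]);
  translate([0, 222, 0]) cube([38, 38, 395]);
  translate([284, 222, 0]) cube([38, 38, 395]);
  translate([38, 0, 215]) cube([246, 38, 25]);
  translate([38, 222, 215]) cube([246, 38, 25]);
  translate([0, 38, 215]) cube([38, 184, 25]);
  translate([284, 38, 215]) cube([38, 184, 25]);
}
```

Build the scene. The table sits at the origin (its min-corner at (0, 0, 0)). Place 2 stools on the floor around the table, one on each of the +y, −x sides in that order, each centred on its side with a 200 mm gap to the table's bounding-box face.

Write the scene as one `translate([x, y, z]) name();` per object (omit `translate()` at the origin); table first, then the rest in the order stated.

table();
translate([155, 940, 0]) stool();
translate([-522, 240, 0]) stool();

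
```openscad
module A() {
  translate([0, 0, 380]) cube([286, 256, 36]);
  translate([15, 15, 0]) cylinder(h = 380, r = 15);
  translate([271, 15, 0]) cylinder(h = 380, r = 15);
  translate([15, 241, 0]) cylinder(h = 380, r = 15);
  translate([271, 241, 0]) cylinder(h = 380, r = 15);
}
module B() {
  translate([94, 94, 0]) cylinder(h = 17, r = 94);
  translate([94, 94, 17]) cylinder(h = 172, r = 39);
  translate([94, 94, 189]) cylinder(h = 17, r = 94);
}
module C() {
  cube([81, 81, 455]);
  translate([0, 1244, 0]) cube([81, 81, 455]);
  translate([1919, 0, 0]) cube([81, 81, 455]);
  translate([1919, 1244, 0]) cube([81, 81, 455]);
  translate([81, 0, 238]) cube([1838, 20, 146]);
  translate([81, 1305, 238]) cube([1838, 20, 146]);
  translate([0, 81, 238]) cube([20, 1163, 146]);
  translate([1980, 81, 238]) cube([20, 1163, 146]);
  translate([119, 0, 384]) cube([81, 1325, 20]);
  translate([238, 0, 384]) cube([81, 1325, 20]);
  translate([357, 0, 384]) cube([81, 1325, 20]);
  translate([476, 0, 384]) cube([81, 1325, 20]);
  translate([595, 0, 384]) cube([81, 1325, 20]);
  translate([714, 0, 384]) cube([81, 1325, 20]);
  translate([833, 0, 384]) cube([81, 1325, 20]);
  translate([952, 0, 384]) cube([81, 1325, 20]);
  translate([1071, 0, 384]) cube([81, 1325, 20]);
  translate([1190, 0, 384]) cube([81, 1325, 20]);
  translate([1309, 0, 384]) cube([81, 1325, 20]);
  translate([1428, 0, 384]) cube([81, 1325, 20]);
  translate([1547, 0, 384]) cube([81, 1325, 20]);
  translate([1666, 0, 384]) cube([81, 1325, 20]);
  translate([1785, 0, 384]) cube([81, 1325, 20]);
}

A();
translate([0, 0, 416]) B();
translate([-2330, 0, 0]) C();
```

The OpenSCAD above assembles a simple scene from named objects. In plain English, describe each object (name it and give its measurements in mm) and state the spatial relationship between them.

A is a simple wooden stool: a rectangular seat 286 mm (x) by 256 mm (y), 36 mm thick, top face at z = 416 mm, on four round legs, each 30 mm in diameter. The legs rest on z = 0, each leg's axis is inset half a diameter from the nearest pair of seat edges (so the leg's bounding box is flush with the corner).

B is a spool: two coaxial disc flanges of radius 94 mm and thickness 17 mm, joined by a core cylinder of radius 39 mm and height 172 mm. The lower flange rests on z = 0 and the three cylinders share a vertical axis.

C is a bed frame 2000 mm long (x) by 1325 mm wide (y). Four 81×81 mm corner posts, 455 mm tall, at the corners of the footprint. Four rails of 20 mm thickness and 146 mm height run between adjacent posts with their undersides at z = 238 mm, their outer faces flush with the outside of the frame (the two x-running rails run between the posts' inner faces; the two y-running rails run between the posts' inner faces). 15 slats, each 81 mm wide (x) and 20 mm thick, lie across the top of the two x-running rails, running the full 1325 mm width of the frame in y; the slats are evenly spaced along x between the inner faces of the end posts with equal gaps (rounded down to the nearest mm) at the −x end and between each pair — any rounding remainder accumulates at the +x end.

The spool is on top of the stool. The bed frame is on the floor beside the stool on its −x side.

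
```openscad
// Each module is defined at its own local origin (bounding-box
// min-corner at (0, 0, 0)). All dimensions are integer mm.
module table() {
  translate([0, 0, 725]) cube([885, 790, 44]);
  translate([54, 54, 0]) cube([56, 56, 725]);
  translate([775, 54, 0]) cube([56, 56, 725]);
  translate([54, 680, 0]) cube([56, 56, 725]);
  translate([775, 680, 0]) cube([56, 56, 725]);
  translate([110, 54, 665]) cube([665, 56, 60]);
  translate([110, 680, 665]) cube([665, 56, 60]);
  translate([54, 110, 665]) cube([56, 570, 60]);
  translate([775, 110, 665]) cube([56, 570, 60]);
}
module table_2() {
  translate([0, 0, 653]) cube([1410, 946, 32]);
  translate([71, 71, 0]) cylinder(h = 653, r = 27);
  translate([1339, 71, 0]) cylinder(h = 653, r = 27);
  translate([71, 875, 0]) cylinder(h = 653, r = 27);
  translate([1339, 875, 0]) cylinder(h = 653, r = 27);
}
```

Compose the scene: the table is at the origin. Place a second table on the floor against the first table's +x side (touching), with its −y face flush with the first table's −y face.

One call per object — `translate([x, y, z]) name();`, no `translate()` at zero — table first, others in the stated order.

table();
translate([885, 0, 0]) table_2();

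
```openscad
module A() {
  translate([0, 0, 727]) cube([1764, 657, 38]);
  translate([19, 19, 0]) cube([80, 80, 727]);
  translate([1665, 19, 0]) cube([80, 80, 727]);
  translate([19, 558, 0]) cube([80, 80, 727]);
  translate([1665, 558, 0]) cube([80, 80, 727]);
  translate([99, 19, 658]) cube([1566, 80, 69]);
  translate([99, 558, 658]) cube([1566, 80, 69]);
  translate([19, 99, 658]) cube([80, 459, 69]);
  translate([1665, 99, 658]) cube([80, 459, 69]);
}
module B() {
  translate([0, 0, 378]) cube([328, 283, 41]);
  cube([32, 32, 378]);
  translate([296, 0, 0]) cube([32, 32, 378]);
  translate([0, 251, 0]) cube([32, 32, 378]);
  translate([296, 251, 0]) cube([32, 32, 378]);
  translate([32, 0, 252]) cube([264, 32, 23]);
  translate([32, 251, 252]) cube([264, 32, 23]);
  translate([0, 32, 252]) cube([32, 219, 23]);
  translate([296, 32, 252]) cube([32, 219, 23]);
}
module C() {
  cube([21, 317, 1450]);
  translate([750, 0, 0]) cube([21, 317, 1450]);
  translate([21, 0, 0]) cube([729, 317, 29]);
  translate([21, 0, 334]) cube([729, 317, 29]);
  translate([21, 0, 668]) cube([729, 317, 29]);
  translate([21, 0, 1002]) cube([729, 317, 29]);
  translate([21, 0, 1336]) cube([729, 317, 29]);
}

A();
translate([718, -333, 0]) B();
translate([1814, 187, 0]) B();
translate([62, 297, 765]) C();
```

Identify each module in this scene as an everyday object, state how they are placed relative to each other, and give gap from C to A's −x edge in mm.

A is a table. B is a stool. C is a bookshelf. Two stools sit around the table at the −y, +x sides. The bookshelf is on top of the table. The gap from the bookshelf to the table's −x edge is 62 mm.

The bookshelf's min-x is at 62; the table's min-x is 0; gap = 62 mm.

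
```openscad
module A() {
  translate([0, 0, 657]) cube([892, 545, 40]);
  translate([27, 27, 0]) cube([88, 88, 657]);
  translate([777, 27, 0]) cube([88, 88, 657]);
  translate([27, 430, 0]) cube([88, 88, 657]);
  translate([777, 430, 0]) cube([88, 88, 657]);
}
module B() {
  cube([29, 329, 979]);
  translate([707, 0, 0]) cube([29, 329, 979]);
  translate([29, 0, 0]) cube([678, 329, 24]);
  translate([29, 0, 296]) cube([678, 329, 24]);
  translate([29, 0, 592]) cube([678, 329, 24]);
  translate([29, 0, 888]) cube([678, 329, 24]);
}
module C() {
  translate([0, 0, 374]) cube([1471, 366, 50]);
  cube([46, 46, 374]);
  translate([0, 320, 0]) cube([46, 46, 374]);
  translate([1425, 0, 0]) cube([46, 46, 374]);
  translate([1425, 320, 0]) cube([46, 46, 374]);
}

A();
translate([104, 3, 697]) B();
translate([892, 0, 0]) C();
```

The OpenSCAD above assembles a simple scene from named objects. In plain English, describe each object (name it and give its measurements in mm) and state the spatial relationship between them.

A is a rectangular dining table. The top is 892×545×40 mm with its upper surface at z = 697 mm. It stands on four 88×88 mm square legs, each inset 27 mm from the nearest pair of top edges, running from the floor to the underside of the top.

B is a bookshelf 736 mm wide overall, 329 mm deep and 979 mm tall. The two sides are 29 mm thick vertical panels. 4 horizontal shelves of 24 mm thickness span between the inner faces of the sides; the lowest shelf sits on the floor and shelves are stacked with a clear vertical gap of 272 mm between each pair.

C is a bench: a 1471×366 mm seat slab, 50 mm thick, top at z = 424 mm, on four 46×46 mm square legs flush with the seat corners and standing on z = 0.

The bookshelf is on top of the table. The bench is against the table's +x side, with their −y faces flush.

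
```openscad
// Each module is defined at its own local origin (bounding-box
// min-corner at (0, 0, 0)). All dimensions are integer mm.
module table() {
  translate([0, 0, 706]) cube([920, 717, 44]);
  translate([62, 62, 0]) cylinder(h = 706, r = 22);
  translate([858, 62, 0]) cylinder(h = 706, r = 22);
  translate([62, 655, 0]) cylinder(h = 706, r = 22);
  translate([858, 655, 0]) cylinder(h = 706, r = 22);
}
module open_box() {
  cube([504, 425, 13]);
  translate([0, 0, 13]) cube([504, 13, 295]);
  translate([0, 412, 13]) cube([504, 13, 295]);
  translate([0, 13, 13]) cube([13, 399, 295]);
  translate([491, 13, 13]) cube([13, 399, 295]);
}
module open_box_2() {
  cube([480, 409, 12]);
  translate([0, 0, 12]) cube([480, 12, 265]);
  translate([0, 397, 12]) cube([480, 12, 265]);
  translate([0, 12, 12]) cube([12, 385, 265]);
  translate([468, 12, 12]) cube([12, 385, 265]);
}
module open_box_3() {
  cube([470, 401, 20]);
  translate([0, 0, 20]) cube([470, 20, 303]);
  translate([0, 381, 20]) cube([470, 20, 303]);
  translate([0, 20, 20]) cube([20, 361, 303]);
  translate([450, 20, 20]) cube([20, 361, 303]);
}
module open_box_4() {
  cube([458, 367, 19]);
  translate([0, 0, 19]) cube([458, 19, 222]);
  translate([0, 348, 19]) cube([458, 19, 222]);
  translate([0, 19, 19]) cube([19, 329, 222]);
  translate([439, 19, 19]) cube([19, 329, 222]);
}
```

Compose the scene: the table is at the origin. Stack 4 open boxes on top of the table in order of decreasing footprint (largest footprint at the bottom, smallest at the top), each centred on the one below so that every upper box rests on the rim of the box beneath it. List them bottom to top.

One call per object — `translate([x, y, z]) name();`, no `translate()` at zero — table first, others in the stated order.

table();
translate([208, 146, 750]) open_box();
translate([220, 154, 1058]) open_box_2();
translate([225, 158, 1335]) open_box_3();
translate([231, 175, 1658]) open_box_4();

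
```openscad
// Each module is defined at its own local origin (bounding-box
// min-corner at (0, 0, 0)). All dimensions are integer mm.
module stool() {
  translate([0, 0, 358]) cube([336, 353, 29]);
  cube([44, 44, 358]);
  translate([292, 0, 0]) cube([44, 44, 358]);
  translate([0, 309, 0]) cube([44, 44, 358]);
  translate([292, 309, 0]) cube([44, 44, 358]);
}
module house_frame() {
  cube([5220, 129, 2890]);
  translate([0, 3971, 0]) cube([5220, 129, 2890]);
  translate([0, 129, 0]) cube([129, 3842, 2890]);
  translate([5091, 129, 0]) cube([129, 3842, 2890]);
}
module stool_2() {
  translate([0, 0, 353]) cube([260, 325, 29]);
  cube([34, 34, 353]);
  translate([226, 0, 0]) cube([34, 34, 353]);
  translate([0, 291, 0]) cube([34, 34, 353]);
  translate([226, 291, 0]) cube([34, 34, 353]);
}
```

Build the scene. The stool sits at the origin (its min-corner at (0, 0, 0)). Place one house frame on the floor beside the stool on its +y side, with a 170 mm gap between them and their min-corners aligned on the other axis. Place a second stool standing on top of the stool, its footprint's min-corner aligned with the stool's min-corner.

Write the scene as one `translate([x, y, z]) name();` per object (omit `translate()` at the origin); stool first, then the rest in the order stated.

stool();
translate([0, 523, 0]) house_frame();
translate([0, 0, 387]) stool_2();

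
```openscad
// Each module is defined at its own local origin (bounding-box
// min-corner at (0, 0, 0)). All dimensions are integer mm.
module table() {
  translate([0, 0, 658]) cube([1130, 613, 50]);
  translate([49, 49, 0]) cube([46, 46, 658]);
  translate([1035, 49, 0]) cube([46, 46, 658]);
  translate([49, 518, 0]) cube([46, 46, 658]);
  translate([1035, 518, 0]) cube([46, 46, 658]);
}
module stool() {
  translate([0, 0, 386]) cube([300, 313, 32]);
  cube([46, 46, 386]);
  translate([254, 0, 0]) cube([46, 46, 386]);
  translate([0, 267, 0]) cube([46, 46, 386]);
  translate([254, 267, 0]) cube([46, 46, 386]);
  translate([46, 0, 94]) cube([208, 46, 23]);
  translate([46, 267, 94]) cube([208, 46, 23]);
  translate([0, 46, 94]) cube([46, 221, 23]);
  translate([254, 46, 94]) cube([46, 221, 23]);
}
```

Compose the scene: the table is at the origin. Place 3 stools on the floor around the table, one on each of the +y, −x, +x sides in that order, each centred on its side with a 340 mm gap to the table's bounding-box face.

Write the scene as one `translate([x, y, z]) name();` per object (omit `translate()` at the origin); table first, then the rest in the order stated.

table();
translate([415, 953, 0]) stool();
translate([-640, 150, 0]) stool();
translate([1470, 150, 0]) stool();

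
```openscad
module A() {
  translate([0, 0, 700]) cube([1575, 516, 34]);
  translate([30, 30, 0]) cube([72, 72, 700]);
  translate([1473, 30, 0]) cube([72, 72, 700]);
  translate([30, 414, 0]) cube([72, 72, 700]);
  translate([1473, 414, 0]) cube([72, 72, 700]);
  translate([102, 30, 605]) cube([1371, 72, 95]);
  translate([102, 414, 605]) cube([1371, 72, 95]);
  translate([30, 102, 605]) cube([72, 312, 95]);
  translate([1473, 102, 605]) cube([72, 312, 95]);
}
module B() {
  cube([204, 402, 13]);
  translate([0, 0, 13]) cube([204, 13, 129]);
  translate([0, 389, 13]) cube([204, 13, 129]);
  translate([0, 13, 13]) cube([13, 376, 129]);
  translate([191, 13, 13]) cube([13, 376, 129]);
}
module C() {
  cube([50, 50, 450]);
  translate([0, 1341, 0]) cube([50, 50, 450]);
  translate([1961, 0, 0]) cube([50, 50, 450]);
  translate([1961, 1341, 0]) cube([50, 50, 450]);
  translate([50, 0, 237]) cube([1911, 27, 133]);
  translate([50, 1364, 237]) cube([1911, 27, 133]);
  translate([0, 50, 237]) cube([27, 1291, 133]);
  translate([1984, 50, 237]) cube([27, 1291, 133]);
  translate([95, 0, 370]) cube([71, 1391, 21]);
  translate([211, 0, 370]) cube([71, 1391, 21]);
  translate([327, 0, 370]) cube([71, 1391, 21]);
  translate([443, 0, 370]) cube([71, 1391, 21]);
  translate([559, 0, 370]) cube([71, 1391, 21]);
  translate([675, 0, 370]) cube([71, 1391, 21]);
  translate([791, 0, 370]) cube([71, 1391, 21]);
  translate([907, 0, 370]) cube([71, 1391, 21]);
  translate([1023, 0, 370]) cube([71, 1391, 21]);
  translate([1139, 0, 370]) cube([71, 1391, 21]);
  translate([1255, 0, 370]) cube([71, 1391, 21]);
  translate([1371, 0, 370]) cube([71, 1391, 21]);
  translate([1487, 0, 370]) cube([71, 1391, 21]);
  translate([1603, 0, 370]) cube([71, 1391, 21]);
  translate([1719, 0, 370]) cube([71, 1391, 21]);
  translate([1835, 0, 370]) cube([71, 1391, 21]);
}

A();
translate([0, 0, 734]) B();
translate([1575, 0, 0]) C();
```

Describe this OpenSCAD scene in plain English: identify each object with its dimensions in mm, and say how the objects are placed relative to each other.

A is a rectangular dining table. The top is 1575×516×34 mm with its upper surface at z = 734 mm. It stands on four 72×72 mm square legs, each inset 30 mm from the nearest pair of top edges, running from the floor to the underside of the top. Four apron rails, 72 mm thick and 95 mm tall, run between adjacent legs with their top edges flush with the underside of the top and their outer faces flush with the legs' outer faces.

B is an open-topped rectangular box: outside dimensions 204×402×142 mm, with a uniform wall and base thickness of 13 mm. The base is a full 204×402 slab on the floor; four walls sit on top of the base. The front and back walls (the −y and +y sides) span the full width; the two side walls fit between them.

C is a bed frame 2011 mm long (x) by 1391 mm wide (y). Four 50×50 mm corner posts, 450 mm tall, at the corners of the footprint. Four rails of 27 mm thickness and 133 mm height run between adjacent posts with their undersides at z = 237 mm, their outer faces flush with the outside of the frame (the two x-running rails run between the posts' inner faces; the two y-running rails run between the posts' inner faces). 16 slats, each 71 mm wide (x) and 21 mm thick, lie across the top of the two x-running rails, running the full 1391 mm width of the frame in y; the slats are evenly spaced along x between the inner faces of the end posts with equal gaps (rounded down to the nearest mm) at the −x end and between each pair — any rounding remainder accumulates at the +x end.

The open box is on top of the table. The bed frame is against the table's +x side, with their −y faces flush.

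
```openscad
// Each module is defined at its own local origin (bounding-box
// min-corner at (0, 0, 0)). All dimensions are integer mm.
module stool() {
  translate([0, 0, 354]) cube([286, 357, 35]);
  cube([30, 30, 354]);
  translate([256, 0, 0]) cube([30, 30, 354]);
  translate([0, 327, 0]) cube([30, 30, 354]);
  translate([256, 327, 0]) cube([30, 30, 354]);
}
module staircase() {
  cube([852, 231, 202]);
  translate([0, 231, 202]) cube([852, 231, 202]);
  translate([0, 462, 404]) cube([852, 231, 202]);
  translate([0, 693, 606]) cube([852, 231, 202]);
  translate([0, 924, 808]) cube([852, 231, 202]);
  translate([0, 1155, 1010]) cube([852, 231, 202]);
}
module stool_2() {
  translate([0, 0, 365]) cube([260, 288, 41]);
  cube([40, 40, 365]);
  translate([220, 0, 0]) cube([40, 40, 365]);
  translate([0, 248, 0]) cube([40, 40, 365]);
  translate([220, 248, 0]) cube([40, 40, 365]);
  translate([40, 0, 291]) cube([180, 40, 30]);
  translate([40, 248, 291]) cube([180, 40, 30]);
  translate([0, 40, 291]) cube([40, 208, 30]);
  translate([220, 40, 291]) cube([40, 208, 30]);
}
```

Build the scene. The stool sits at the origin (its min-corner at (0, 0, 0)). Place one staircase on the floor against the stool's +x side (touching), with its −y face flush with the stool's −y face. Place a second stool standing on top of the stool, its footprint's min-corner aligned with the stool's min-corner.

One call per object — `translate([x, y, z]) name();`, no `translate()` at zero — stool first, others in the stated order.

stool();
translate([286, 0, 0]) staircase();
translate([0, 0, 389]) stool_2();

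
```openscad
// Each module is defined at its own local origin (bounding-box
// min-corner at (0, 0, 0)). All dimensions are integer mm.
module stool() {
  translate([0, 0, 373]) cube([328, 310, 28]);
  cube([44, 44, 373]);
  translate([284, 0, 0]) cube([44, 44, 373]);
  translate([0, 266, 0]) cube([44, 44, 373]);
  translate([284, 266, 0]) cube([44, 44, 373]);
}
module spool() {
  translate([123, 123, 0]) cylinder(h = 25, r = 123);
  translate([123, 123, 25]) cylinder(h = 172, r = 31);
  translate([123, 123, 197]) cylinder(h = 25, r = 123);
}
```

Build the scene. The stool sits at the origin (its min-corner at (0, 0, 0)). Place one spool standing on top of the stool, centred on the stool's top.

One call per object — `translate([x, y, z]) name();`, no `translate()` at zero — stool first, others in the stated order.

stool();
translate([41, 32, 401]) spool();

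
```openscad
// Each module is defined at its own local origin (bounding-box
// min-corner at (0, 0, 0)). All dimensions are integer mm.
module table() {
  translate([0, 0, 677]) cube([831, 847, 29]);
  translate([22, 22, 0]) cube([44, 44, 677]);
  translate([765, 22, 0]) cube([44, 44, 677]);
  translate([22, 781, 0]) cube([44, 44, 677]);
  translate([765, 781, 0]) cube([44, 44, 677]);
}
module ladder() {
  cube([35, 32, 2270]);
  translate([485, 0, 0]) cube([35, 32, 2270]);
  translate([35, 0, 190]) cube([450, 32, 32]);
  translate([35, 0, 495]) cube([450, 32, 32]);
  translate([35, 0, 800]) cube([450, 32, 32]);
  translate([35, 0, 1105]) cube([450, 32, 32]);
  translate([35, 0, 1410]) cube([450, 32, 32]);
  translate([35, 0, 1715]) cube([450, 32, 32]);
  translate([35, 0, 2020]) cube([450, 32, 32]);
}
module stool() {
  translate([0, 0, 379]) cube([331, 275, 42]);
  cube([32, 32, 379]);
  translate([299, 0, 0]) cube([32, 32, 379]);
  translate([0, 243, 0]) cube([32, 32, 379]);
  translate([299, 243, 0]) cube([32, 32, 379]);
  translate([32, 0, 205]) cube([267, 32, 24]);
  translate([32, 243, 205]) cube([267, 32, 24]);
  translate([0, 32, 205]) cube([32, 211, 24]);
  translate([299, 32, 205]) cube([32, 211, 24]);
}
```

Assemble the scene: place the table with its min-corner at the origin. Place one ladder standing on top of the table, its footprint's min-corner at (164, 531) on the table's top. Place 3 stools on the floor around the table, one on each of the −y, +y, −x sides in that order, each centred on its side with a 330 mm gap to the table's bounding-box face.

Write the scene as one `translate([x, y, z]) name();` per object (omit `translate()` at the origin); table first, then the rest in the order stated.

table();
translate([164, 531, 706]) ladder();
translate([250, -605, 0]) stool();
translate([250, 1177, 0]) stool();
translate([-661, 286, 0]) stool();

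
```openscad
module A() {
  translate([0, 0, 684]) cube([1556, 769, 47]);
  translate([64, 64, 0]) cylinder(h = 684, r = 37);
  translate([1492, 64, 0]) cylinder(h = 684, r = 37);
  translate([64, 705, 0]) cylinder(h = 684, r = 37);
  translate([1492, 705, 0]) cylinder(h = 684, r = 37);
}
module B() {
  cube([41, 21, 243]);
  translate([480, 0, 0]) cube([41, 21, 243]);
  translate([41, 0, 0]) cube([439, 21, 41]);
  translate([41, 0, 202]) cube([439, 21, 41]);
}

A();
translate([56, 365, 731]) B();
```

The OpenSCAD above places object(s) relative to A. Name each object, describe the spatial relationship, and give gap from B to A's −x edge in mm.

The picture frame's min-x is at 56; the table's min-x is 0; gap = 56 mm.

A is a table. B is a picture frame. The picture frame is on top of the table. The gap from the picture frame to the table's −x edge is 56 mm.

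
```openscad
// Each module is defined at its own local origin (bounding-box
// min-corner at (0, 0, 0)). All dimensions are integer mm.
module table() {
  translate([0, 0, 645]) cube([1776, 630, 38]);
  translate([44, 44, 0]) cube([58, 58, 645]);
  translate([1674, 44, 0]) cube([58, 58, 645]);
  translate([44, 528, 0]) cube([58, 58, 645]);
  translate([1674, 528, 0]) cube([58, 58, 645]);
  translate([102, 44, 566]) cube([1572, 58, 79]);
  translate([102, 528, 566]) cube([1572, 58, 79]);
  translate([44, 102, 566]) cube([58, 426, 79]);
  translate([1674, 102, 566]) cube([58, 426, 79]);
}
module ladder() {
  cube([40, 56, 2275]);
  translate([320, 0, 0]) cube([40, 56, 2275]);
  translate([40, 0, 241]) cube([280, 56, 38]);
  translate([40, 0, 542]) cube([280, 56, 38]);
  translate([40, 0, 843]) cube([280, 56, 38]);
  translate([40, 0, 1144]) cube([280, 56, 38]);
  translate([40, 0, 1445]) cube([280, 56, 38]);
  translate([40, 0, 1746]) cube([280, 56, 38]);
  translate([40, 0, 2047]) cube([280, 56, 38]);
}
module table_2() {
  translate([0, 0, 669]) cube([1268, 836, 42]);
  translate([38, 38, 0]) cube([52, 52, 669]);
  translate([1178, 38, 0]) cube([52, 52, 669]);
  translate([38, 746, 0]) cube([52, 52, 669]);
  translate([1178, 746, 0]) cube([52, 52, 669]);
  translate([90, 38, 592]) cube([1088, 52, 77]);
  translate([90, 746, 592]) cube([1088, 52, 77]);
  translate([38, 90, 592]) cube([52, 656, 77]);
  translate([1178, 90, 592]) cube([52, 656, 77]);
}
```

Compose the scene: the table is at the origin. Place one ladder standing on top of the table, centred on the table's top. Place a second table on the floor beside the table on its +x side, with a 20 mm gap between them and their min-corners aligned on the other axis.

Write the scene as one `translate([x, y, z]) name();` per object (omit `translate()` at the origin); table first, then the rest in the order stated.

table();
translate([708, 287, 683]) ladder();
translate([1796, 0, 0]) table_2();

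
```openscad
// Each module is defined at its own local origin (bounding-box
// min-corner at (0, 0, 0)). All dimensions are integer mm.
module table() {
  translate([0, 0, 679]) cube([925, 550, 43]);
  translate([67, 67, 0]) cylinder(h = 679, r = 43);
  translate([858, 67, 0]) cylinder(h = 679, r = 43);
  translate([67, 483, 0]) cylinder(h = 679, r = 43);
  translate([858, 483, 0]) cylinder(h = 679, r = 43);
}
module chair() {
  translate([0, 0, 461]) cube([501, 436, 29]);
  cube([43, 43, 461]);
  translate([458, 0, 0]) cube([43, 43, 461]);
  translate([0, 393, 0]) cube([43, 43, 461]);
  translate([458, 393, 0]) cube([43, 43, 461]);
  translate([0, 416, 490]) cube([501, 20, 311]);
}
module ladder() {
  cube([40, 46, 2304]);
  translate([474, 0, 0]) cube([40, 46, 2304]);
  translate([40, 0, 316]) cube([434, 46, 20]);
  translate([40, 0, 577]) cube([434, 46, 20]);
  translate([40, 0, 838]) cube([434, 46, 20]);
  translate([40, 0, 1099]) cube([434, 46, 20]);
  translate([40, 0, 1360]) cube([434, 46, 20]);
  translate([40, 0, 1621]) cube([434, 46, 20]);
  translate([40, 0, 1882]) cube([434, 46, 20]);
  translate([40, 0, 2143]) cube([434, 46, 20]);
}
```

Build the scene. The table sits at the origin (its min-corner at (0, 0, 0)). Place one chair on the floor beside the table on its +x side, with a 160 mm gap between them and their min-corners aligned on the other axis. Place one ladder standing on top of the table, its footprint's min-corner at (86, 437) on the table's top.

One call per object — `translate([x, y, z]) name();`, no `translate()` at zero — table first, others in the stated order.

table();
translate([1085, 0, 0]) chair();
translate([86, 437, 722]) ladder();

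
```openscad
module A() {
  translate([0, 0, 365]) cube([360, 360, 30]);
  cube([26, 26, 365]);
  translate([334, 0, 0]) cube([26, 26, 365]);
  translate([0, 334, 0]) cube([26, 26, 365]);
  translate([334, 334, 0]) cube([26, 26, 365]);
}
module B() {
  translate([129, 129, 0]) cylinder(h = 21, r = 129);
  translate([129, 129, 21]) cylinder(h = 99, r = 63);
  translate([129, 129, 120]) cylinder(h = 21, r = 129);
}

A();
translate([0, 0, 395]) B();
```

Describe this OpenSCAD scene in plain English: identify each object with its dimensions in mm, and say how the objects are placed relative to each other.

A is a four-legged stool. The seat is a 360×360×30 mm slab whose top surface is at z = 395 mm; four square legs, each 26×26 mm in cross-section, run from the floor (z = 0) to the underside of the seat, each flush with a corner of the seat.

B is a spool: two coaxial disc flanges of radius 129 mm and thickness 21 mm, joined by a core cylinder of radius 63 mm and height 99 mm. The lower flange rests on z = 0 and the three cylinders share a vertical axis.

The spool is on top of the stool.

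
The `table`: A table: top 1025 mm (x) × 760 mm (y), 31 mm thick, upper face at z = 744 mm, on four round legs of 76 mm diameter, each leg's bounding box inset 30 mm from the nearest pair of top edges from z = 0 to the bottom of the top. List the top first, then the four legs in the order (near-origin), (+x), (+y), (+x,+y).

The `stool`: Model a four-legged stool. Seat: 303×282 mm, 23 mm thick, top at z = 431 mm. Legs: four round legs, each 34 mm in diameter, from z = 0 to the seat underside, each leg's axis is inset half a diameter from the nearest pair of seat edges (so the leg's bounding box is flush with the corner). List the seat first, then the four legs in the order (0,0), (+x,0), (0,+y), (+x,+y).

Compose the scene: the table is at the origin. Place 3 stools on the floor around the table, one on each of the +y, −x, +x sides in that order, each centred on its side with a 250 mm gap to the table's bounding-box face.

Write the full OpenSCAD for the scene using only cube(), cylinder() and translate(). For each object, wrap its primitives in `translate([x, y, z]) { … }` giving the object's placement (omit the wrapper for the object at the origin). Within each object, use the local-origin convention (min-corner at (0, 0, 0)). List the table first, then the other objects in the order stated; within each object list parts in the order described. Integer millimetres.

translate([0, 0, 713]) cube([1025, 760, 31]);
translate([68, 68, 0]) cylinder(h = 713, r = 38);
translate([957, 68, 0]) cylinder(h = 713, r = 38);
translate([68, 692, 0]) cylinder(h = 713, r = 38);
translate([957, 692, 0]) cylinder(h = 713, r = 38);
translate([361, 1010, 0]) {
  translate([0, 0, 408]) cube([303, 282, 23]);
  translate([17, 17, 0]) cylinder(h = 408, r = 17);
  translate([286, 17, 0]) cylinder(h = 408, r = 17);
  translate([17, 265, 0]) cylinder(h = 408, r = 17);
  translate([286, 265, 0]) cylinder(h = 408, r = 17);
}
translate([-553, 239, 0]) {
  translate([0, 0, 408]) cube([303, 282, 23]);
  translate([17, 17, 0]) cylinder(h = 408, r = 17);
  translate([286, 17, 0]) cylinder(h = 408, r = 17);
  translate([17, 265, 0]) cylinder(h = 408, r = 17);
  translate([286, 265, 0]) cylinder(h = 408, r = 17);
}
translate([1275, 239, 0]) {
  translate([0, 0, 408]) cube([303, 282, 23]);
  translate([17, 17, 0]) cylinder(h = 408, r = 17);
  translate([286, 17, 0]) cylinder(h = 408, r = 17);
  translate([17, 265, 0]) cylinder(h = 408, r = 17);
  translate([286, 265, 0]) cylinder(h = 408, r = 17);
}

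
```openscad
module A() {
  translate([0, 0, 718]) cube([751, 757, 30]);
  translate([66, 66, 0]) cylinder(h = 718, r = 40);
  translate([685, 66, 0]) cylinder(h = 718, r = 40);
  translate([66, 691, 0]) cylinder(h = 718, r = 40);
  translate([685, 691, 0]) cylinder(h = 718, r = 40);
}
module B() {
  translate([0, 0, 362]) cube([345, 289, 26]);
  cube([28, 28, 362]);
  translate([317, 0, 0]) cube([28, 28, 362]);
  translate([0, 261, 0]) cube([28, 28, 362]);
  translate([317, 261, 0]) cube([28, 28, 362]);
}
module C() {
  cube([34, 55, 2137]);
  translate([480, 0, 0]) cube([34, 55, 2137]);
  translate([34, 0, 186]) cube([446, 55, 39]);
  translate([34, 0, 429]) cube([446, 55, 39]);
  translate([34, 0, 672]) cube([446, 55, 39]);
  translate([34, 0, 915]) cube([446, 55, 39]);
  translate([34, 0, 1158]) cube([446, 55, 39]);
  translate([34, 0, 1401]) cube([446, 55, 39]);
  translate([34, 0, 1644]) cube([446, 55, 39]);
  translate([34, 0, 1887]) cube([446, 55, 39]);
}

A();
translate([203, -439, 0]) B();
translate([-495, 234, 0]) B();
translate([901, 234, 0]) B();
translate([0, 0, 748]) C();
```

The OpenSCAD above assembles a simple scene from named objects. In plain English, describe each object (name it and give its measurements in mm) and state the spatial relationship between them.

A is a table: top 751 mm (x) × 757 mm (y), 30 mm thick, upper face at z = 748 mm, on four round legs of 80 mm diameter, each leg's bounding box inset 26 mm from the nearest pair of top edges, running from z = 0 to the bottom of the top.

B is a simple wooden stool: a rectangular seat 345 mm (x) by 289 mm (y), 26 mm thick, top face at z = 388 mm, on four square legs, each 28×28 mm in cross-section. The legs rest on z = 0, each flush with a corner of the seat.

C is a wooden ladder with two side rails of 34×55 mm section and 2137 mm height, set 514 mm apart overall. Between them run 8 rectangular rungs (55 mm deep, 39 mm thick), front faces flush with the rails' −y face. The bottom of the first rung is 186 mm above the floor and each subsequent rung is 243 mm higher than the one below.

Three stools sit around the table at the −y, −x, +x sides. The ladder is on top of the table.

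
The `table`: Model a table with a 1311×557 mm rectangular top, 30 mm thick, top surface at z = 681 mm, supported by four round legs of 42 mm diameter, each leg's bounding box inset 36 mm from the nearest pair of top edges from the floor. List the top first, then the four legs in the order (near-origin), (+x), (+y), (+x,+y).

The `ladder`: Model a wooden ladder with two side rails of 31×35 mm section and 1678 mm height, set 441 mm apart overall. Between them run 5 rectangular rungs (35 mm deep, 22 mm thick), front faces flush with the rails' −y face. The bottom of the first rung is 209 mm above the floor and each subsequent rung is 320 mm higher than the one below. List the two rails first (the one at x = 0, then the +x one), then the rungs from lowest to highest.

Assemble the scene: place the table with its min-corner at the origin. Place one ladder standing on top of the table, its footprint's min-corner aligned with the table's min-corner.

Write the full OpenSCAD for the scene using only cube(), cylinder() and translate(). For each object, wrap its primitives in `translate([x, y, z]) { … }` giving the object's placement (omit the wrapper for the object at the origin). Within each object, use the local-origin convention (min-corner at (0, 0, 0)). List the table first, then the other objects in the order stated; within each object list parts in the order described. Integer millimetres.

translate([0, 0, 651]) cube([1311, 557, 30]);
translate([57, 57, 0]) cylinder(h = 651, r = 21);
translate([1254, 57, 0]) cylinder(h = 651, r = 21);
translate([57, 500, 0]) cylinder(h = 651, r = 21);
translate([1254, 500, 0]) cylinder(h = 651, r = 21);
translate([0, 0, 681]) {
  cube([31, 35, 1678]);
  translate([410, 0, 0]) cube([31, 35, 1678]);
  translate([31, 0, 209]) cube([379, 35, 22]);
  translate([31, 0, 529]) cube([379, 35, 22]);
  translate([31, 0, 849]) cube([379, 35, 22]);
  translate([31, 0, 1169]) cube([379, 35, 22]);
  translate([31, 0, 1489]) cube([379, 35, 22]);
}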